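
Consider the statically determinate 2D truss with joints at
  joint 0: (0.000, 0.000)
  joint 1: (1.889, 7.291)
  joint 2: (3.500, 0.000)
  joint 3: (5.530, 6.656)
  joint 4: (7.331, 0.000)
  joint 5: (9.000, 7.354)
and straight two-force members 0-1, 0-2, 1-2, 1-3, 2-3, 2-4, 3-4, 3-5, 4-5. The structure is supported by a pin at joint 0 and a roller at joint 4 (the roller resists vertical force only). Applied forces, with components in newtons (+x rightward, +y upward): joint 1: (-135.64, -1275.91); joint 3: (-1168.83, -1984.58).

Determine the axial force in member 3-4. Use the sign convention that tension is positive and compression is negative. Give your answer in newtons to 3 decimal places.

-652.331

N=6 nodes, M=9 members, R=3 reactions → 2N=12, M+R=12
member 0 (0-1): L=7.5317, (cx,cy)=(0.2508,0.9680)
member 1 (0-2): L=3.5000, (cx,cy)=(1.0000,0.0000)
member 2 (1-2): L=7.4669, (cx,cy)=(0.2158,-0.9764)
member 3 (1-3): L=3.6960, (cx,cy)=(0.9851,-0.1718)
member 4 (2-3): L=6.9587, (cx,cy)=(0.2917,0.9565)
member 5 (2-4): L=3.8310, (cx,cy)=(1.0000,0.0000)
member 6 (3-4): L=6.8954, (cx,cy)=(0.2612,-0.9653)
member 7 (3-5): L=3.5395, (cx,cy)=(0.9804,0.1972)
member 8 (4-5): L=7.5410, (cx,cy)=(0.2213,0.9752)
solve A·x = −loads:
  F[0-1] = -2717.6661 N (compression)
  F[0-2] = -622.8644 N (compression)
  F[1-2] = +1544.6098 N (tension)
  F[1-3] = -892.4914 N (compression)
  F[2-3] = -1576.8176 N (compression)
  F[2-4] = +170.3826 N (tension)
  F[3-4] = -652.3315 N (compression)
  F[3-5] = -0.0000 N (compression)
  F[4-5] = +0.0000 N (tension)
  Rx@0 = +1304.4700 N
  Ry@0 = +2630.8027 N
  Ry@4 = +629.6873 N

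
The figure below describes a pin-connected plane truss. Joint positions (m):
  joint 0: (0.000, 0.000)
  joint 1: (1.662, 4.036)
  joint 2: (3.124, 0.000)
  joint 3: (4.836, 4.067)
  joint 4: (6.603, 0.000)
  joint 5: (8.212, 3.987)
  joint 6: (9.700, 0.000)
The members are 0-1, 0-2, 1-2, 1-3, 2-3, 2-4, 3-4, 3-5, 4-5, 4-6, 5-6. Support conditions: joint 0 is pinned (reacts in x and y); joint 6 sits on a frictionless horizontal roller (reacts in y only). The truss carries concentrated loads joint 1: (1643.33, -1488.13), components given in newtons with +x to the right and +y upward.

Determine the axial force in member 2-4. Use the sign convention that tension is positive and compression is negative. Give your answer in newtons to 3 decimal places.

N=7 nodes, M=11 members, R=3 reactions → 2N=14, M+R=14
member 0 (0-1): L=4.3648, (cx,cy)=(0.3808,0.9247)
member 1 (0-2): L=3.1240, (cx,cy)=(1.0000,0.0000)
member 2 (1-2): L=4.2926, (cx,cy)=(0.3406,-0.9402)
member 3 (1-3): L=3.1742, (cx,cy)=(1.0000,0.0098)
member 4 (2-3): L=4.4126, (cx,cy)=(0.3880,0.9217)
member 5 (2-4): L=3.4790, (cx,cy)=(1.0000,0.0000)
member 6 (3-4): L=4.4343, (cx,cy)=(0.3985,-0.9172)
member 7 (3-5): L=3.3769, (cx,cy)=(0.9997,-0.0237)
member 8 (4-5): L=4.2994, (cx,cy)=(0.3742,0.9273)
member 9 (4-6): L=3.0970, (cx,cy)=(1.0000,0.0000)
member 10 (5-6): L=4.2556, (cx,cy)=(0.3497,-0.9369)
solve A·x = −loads:
  F[0-1] = -594.1509 N (compression)
  F[0-2] = +1869.5665 N (tension)
  F[1-2] = -1014.2615 N (compression)
  F[1-3] = -1524.1989 N (compression)
  F[2-3] = +1034.6694 N (tension)
  F[2-4] = +1122.6994 N (tension)
  F[3-4] = -1004.8493 N (compression)
  F[3-5] = -722.4828 N (compression)
  F[4-5] = +993.8407 N (tension)
  F[4-6] = +350.3489 N (tension)
  F[5-6] = -1001.9841 N (compression)
  Rx@0 = -1643.3300 N
  Ry@0 = +549.3927 N
  Ry@6 = +938.7373 N

1122.699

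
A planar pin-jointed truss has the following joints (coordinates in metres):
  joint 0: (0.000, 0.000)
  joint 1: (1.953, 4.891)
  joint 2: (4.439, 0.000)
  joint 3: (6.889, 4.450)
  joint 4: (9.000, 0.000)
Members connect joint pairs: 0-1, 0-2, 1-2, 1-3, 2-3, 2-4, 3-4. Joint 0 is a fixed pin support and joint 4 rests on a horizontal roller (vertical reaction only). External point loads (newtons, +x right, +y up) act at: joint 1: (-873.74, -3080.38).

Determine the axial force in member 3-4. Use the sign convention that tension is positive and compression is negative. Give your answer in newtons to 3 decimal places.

N=5 nodes, M=7 members, R=3 reactions → 2N=10, M+R=10
member 0 (0-1): L=5.2665, (cx,cy)=(0.3708,0.9287)
member 1 (0-2): L=4.4390, (cx,cy)=(1.0000,0.0000)
member 2 (1-2): L=5.4865, (cx,cy)=(0.4531,-0.8915)
member 3 (1-3): L=4.9557, (cx,cy)=(0.9960,-0.0890)
member 4 (2-3): L=5.0799, (cx,cy)=(0.4823,0.8760)
member 5 (2-4): L=4.5610, (cx,cy)=(1.0000,0.0000)
member 6 (3-4): L=4.9253, (cx,cy)=(0.4286,-0.9035)
solve A·x = −loads:
  F[0-1] = -3108.3981 N (compression)
  F[0-2] = +278.9599 N (tension)
  F[1-2] = -198.2320 N (compression)
  F[1-3] = -189.8925 N (compression)
  F[2-3] = +201.7275 N (tension)
  F[2-4] = +91.8467 N (tension)
  F[3-4] = -214.2940 N (compression)
  Rx@0 = +873.7400 N
  Ry@0 = +2886.7667 N
  Ry@4 = +193.6133 N

-214.294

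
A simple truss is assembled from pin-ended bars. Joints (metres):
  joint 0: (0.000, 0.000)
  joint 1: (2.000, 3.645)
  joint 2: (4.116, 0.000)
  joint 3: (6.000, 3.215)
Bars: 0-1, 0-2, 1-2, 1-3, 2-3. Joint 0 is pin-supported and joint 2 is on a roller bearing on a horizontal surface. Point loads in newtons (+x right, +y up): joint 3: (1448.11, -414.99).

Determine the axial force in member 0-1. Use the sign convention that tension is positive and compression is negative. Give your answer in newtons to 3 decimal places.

N=4 nodes, M=5 members, R=3 reactions → 2N=8, M+R=8
member 0 (0-1): L=4.1576, (cx,cy)=(0.4810,0.8767)
member 1 (0-2): L=4.1160, (cx,cy)=(1.0000,0.0000)
member 2 (1-2): L=4.2147, (cx,cy)=(0.5021,-0.8648)
member 3 (1-3): L=4.0230, (cx,cy)=(0.9943,-0.1069)
member 4 (2-3): L=3.7263, (cx,cy)=(0.5056,0.8628)
solve A·x = −loads:
  F[0-1] = +1506.8677 N (tension)
  F[0-2] = +723.2443 N (tension)
  F[1-2] = -1725.3077 N (compression)
  F[1-3] = +1600.2327 N (tension)
  F[2-3] = -282.7510 N (compression)
  Rx@0 = -1448.1100 N
  Ry@0 = -1321.0677 N
  Ry@2 = +1736.0577 N

1506.868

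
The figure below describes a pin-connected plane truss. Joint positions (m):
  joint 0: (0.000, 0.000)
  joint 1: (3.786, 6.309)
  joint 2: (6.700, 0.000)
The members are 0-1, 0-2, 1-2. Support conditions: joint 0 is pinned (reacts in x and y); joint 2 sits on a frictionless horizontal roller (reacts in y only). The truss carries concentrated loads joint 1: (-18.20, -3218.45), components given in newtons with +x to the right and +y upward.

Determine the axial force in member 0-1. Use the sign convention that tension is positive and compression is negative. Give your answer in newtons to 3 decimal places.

N=3 nodes, M=3 members, R=3 reactions → 2N=6, M+R=6
member 0 (0-1): L=7.3578, (cx,cy)=(0.5146,0.8575)
member 1 (0-2): L=6.7000, (cx,cy)=(1.0000,0.0000)
member 2 (1-2): L=6.9495, (cx,cy)=(0.4193,-0.9078)
solve A·x = −loads:
  F[0-1] = -1652.4718 N (compression)
  F[0-2] = +832.0888 N (tension)
  F[1-2] = -1984.4066 N (compression)
  Rx@0 = +18.2000 N
  Ry@0 = +1416.9234 N
  Ry@2 = +1801.5266 N

-1652.472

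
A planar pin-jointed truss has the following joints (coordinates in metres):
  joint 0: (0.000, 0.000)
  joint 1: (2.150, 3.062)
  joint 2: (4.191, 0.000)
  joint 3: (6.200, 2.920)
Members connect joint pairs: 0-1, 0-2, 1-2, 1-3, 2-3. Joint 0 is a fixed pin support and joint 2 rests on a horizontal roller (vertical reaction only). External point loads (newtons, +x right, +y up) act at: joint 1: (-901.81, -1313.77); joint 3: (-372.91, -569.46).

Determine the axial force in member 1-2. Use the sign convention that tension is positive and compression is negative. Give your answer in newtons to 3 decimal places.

-34.732

N=4 nodes, M=5 members, R=3 reactions → 2N=8, M+R=8
member 0 (0-1): L=3.7414, (cx,cy)=(0.5746,0.8184)
member 1 (0-2): L=4.1910, (cx,cy)=(1.0000,0.0000)
member 2 (1-2): L=3.6799, (cx,cy)=(0.5546,-0.8321)
member 3 (1-3): L=4.0525, (cx,cy)=(0.9994,-0.0350)
member 4 (2-3): L=3.5444, (cx,cy)=(0.5668,0.8238)
solve A·x = −loads:
  F[0-1] = -1570.7633 N (compression)
  F[0-2] = -372.0877 N (compression)
  F[1-2] = -34.7321 N (compression)
  F[1-3] = +18.4528 N (tension)
  F[2-3] = -690.4380 N (compression)
  Rx@0 = +1274.7200 N
  Ry@0 = +1285.5163 N
  Ry@2 = +597.7137 N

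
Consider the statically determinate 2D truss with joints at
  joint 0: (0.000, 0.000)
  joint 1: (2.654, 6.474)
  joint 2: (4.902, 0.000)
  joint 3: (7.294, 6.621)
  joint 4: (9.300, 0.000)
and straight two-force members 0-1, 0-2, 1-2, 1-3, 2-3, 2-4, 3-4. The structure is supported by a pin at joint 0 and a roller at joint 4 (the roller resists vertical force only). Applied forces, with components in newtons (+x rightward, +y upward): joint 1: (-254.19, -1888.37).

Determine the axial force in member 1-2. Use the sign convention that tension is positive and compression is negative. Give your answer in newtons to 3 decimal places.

N=5 nodes, M=7 members, R=3 reactions → 2N=10, M+R=10
member 0 (0-1): L=6.9969, (cx,cy)=(0.3793,0.9253)
member 1 (0-2): L=4.9020, (cx,cy)=(1.0000,0.0000)
member 2 (1-2): L=6.8532, (cx,cy)=(0.3280,-0.9447)
member 3 (1-3): L=4.6423, (cx,cy)=(0.9995,0.0317)
member 4 (2-3): L=7.0398, (cx,cy)=(0.3398,0.9405)
member 5 (2-4): L=4.3980, (cx,cy)=(1.0000,0.0000)
member 6 (3-4): L=6.9182, (cx,cy)=(0.2900,-0.9570)
solve A·x = −loads:
  F[0-1] = -1649.7072 N (compression)
  F[0-2] = +371.5632 N (tension)
  F[1-2] = -391.3030 N (compression)
  F[1-3] = -243.3291 N (compression)
  F[2-3] = +393.0359 N (tension)
  F[2-4] = +109.6611 N (tension)
  F[3-4] = -378.1947 N (compression)
  Rx@0 = +254.1900 N
  Ry@0 = +1526.4229 N
  Ry@4 = +361.9471 N

-391.303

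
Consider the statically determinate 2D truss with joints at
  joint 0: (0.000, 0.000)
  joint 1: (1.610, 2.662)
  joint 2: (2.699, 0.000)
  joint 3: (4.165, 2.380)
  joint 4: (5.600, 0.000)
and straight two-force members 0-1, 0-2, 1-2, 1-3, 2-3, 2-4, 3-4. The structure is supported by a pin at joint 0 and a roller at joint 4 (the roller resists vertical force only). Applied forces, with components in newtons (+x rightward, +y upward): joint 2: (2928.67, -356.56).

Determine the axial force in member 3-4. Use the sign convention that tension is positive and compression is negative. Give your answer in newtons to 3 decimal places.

N=5 nodes, M=7 members, R=3 reactions → 2N=10, M+R=10
member 0 (0-1): L=3.1110, (cx,cy)=(0.5175,0.8557)
member 1 (0-2): L=2.6990, (cx,cy)=(1.0000,0.0000)
member 2 (1-2): L=2.8761, (cx,cy)=(0.3786,-0.9255)
member 3 (1-3): L=2.5705, (cx,cy)=(0.9940,-0.1097)
member 4 (2-3): L=2.7953, (cx,cy)=(0.5245,0.8514)
member 5 (2-4): L=2.9010, (cx,cy)=(1.0000,0.0000)
member 6 (3-4): L=2.7791, (cx,cy)=(0.5163,-0.8564)
solve A·x = −loads:
  F[0-1] = -215.8663 N (compression)
  F[0-2] = +3040.3847 N (tension)
  F[1-2] = +222.9584 N (tension)
  F[1-3] = -197.3251 N (compression)
  F[2-3] = +176.4094 N (tension)
  F[2-4] = +103.6150 N (tension)
  F[3-4] = -200.6694 N (compression)
  Rx@0 = -2928.6700 N
  Ry@0 = +184.7108 N
  Ry@4 = +171.8492 N

-200.669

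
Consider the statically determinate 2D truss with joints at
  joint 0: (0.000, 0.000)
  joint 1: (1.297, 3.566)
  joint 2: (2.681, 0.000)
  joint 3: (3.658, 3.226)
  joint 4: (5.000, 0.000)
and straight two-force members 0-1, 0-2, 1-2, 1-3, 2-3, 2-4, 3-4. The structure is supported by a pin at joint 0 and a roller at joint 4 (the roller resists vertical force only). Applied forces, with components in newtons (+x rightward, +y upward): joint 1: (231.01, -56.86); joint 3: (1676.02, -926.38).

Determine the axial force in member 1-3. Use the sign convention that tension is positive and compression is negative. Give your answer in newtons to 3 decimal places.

N=5 nodes, M=7 members, R=3 reactions → 2N=10, M+R=10
member 0 (0-1): L=3.7945, (cx,cy)=(0.3418,0.9398)
member 1 (0-2): L=2.6810, (cx,cy)=(1.0000,0.0000)
member 2 (1-2): L=3.8252, (cx,cy)=(0.3618,-0.9322)
member 3 (1-3): L=2.3854, (cx,cy)=(0.9898,-0.1425)
member 4 (2-3): L=3.3707, (cx,cy)=(0.2899,0.9571)
member 5 (2-4): L=2.3190, (cx,cy)=(1.0000,0.0000)
member 6 (3-4): L=3.4940, (cx,cy)=(0.3841,-0.9233)
solve A·x = −loads:
  F[0-1] = +1016.6032 N (tension)
  F[0-2] = +1559.5484 N (tension)
  F[1-2] = -1169.1314 N (compression)
  F[1-3] = +545.0465 N (tension)
  F[2-3] = +1138.8095 N (tension)
  F[2-4] = +806.4536 N (tension)
  F[3-4] = -2099.6642 N (compression)
  Rx@0 = -1907.0300 N
  Ry@0 = -955.3735 N
  Ry@4 = +1938.6135 N

545.047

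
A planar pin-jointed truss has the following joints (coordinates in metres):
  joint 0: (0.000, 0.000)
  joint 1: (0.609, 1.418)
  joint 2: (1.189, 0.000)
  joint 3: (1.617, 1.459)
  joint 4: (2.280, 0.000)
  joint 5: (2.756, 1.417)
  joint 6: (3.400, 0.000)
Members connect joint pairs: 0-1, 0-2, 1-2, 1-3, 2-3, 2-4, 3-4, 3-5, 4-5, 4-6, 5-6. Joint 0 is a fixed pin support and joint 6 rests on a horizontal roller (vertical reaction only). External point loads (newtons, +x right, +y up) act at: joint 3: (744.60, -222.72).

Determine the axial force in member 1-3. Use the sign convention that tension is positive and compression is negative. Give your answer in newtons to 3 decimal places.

167.342

N=7 nodes, M=11 members, R=3 reactions → 2N=14, M+R=14
member 0 (0-1): L=1.5432, (cx,cy)=(0.3946,0.9188)
member 1 (0-2): L=1.1890, (cx,cy)=(1.0000,0.0000)
member 2 (1-2): L=1.5320, (cx,cy)=(0.3786,-0.9256)
member 3 (1-3): L=1.0088, (cx,cy)=(0.9992,0.0406)
member 4 (2-3): L=1.5205, (cx,cy)=(0.2815,0.9596)
member 5 (2-4): L=1.0910, (cx,cy)=(1.0000,0.0000)
member 6 (3-4): L=1.6026, (cx,cy)=(0.4137,-0.9104)
member 7 (3-5): L=1.1398, (cx,cy)=(0.9993,-0.0368)
member 8 (4-5): L=1.4948, (cx,cy)=(0.3184,0.9479)
member 9 (4-6): L=1.1200, (cx,cy)=(1.0000,0.0000)
member 10 (5-6): L=1.5565, (cx,cy)=(0.4138,-0.9104)
solve A·x = −loads:
  F[0-1] = +220.6296 N (tension)
  F[0-2] = +657.5345 N (tension)
  F[1-2] = -211.6788 N (compression)
  F[1-3] = +167.3416 N (tension)
  F[2-3] = +204.1792 N (tension)
  F[2-4] = +519.9223 N (tension)
  F[3-4] = -453.8573 N (compression)
  F[3-5] = -332.3833 N (compression)
  F[4-5] = +435.8860 N (tension)
  F[4-6] = +193.3563 N (tension)
  F[5-6] = -467.3214 N (compression)
  Rx@0 = -744.6000 N
  Ry@0 = -202.7240 N
  Ry@6 = +425.4440 N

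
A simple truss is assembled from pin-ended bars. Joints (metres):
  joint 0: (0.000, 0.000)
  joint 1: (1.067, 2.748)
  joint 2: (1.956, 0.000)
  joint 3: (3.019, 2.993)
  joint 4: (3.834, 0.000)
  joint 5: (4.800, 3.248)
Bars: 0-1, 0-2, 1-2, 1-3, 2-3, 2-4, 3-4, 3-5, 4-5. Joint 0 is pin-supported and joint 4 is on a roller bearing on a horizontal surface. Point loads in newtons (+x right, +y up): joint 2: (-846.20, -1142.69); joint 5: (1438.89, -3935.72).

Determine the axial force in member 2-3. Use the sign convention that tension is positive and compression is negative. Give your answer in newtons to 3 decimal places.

2814.117

N=6 nodes, M=9 members, R=3 reactions → 2N=12, M+R=12
member 0 (0-1): L=2.9479, (cx,cy)=(0.3620,0.9322)
member 1 (0-2): L=1.9560, (cx,cy)=(1.0000,0.0000)
member 2 (1-2): L=2.8882, (cx,cy)=(0.3078,-0.9515)
member 3 (1-3): L=1.9673, (cx,cy)=(0.9922,0.1245)
member 4 (2-3): L=3.1762, (cx,cy)=(0.3347,0.9423)
member 5 (2-4): L=1.8780, (cx,cy)=(1.0000,0.0000)
member 6 (3-4): L=3.1020, (cx,cy)=(0.2627,-0.9649)
member 7 (3-5): L=1.7992, (cx,cy)=(0.9899,0.1417)
member 8 (4-5): L=3.3886, (cx,cy)=(0.2851,0.9585)
solve A·x = −loads:
  F[0-1] = +1770.9518 N (tension)
  F[0-2] = -48.3150 N (compression)
  F[1-2] = -1586.1485 N (compression)
  F[1-3] = +1138.0843 N (tension)
  F[2-3] = +2814.1172 N (tension)
  F[2-4] = -632.1645 N (compression)
  F[3-4] = -2490.8421 N (compression)
  F[3-5] = +2753.2816 N (tension)
  F[4-5] = -4513.2221 N (compression)
  Rx@0 = -592.6900 N
  Ry@0 = -1650.8733 N
  Ry@4 = +6729.2833 N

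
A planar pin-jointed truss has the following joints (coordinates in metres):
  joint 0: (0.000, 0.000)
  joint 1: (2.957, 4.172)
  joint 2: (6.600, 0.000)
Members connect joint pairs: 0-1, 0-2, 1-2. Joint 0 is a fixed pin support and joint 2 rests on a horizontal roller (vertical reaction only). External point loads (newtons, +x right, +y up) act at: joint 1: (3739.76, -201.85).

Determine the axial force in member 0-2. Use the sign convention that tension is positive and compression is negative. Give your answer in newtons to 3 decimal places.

N=3 nodes, M=3 members, R=3 reactions → 2N=6, M+R=6
member 0 (0-1): L=5.1137, (cx,cy)=(0.5783,0.8159)
member 1 (0-2): L=6.6000, (cx,cy)=(1.0000,0.0000)
member 2 (1-2): L=5.5387, (cx,cy)=(0.6577,-0.7532)
solve A·x = −loads:
  F[0-1] = +2760.9877 N (tension)
  F[0-2] = +2143.2022 N (tension)
  F[1-2] = -3258.4469 N (compression)
  Rx@0 = -3739.7600 N
  Ry@0 = -2252.5665 N
  Ry@2 = +2454.4165 N

2143.202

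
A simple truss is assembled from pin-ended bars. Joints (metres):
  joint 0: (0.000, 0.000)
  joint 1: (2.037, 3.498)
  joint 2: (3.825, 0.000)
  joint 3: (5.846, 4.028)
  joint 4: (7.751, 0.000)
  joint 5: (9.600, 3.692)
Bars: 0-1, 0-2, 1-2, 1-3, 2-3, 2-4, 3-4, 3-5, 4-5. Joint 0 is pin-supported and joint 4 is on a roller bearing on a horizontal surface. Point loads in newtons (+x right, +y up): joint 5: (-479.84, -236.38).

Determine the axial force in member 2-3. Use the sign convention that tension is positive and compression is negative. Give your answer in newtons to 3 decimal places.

-165.265

N=6 nodes, M=9 members, R=3 reactions → 2N=12, M+R=12
member 0 (0-1): L=4.0479, (cx,cy)=(0.5032,0.8642)
member 1 (0-2): L=3.8250, (cx,cy)=(1.0000,0.0000)
member 2 (1-2): L=3.9285, (cx,cy)=(0.4551,-0.8904)
member 3 (1-3): L=3.8457, (cx,cy)=(0.9905,0.1378)
member 4 (2-3): L=4.5066, (cx,cy)=(0.4485,0.8938)
member 5 (2-4): L=3.9260, (cx,cy)=(1.0000,0.0000)
member 6 (3-4): L=4.4558, (cx,cy)=(0.4275,-0.9040)
member 7 (3-5): L=3.7690, (cx,cy)=(0.9960,-0.0891)
member 8 (4-5): L=4.1291, (cx,cy)=(0.4478,0.8941)
solve A·x = −loads:
  F[0-1] = -199.2370 N (compression)
  F[0-2] = -379.5788 N (compression)
  F[1-2] = +165.8934 N (tension)
  F[1-3] = -177.4589 N (compression)
  F[2-3] = -165.2653 N (compression)
  F[2-4] = -229.9603 N (compression)
  F[3-4] = +224.7082 N (tension)
  F[3-5] = -347.3336 N (compression)
  F[4-5] = -298.9971 N (compression)
  Rx@0 = +479.8400 N
  Ry@0 = +172.1717 N
  Ry@4 = +64.2083 N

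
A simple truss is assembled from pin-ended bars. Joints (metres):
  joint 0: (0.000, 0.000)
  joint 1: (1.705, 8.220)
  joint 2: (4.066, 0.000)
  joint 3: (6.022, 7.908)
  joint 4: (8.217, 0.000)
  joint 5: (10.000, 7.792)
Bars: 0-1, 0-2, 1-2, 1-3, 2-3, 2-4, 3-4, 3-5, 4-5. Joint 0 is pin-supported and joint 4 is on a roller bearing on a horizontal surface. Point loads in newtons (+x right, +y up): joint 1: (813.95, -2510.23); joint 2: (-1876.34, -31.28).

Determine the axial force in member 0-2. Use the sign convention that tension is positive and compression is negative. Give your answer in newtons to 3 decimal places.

-815.368

N=6 nodes, M=9 members, R=3 reactions → 2N=12, M+R=12
member 0 (0-1): L=8.3950, (cx,cy)=(0.2031,0.9792)
member 1 (0-2): L=4.0660, (cx,cy)=(1.0000,0.0000)
member 2 (1-2): L=8.5524, (cx,cy)=(0.2761,-0.9611)
member 3 (1-3): L=4.3283, (cx,cy)=(0.9974,-0.0721)
member 4 (2-3): L=8.1463, (cx,cy)=(0.2401,0.9707)
member 5 (2-4): L=4.1510, (cx,cy)=(1.0000,0.0000)
member 6 (3-4): L=8.2070, (cx,cy)=(0.2675,-0.9636)
member 7 (3-5): L=3.9797, (cx,cy)=(0.9996,-0.0291)
member 8 (4-5): L=7.9934, (cx,cy)=(0.2231,0.9748)
solve A·x = −loads:
  F[0-1] = -1216.2693 N (compression)
  F[0-2] = -815.3682 N (compression)
  F[1-2] = -1320.2800 N (compression)
  F[1-3] = -698.3061 N (compression)
  F[2-3] = +1339.4366 N (tension)
  F[2-4] = +374.8792 N (tension)
  F[3-4] = -1401.6515 N (compression)
  F[3-5] = +0.0000 N (tension)
  F[4-5] = -0.0000 N (compression)
  Rx@0 = +1062.3900 N
  Ry@0 = +1190.9203 N
  Ry@4 = +1350.5897 N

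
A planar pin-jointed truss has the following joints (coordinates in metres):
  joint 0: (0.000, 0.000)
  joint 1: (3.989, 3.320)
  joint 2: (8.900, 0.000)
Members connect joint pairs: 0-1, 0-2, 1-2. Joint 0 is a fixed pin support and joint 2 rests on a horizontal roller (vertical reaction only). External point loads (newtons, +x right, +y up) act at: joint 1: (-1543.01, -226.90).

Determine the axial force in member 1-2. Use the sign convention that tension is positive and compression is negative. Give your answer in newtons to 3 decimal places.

846.154

N=3 nodes, M=3 members, R=3 reactions → 2N=6, M+R=6
member 0 (0-1): L=5.1898, (cx,cy)=(0.7686,0.6397)
member 1 (0-2): L=8.9000, (cx,cy)=(1.0000,0.0000)
member 2 (1-2): L=5.9279, (cx,cy)=(0.8285,-0.5601)
solve A·x = −loads:
  F[0-1] = -1095.4919 N (compression)
  F[0-2] = -700.9974 N (compression)
  F[1-2] = +846.1539 N (tension)
  Rx@0 = +1543.0100 N
  Ry@0 = +700.7977 N
  Ry@2 = -473.8977 N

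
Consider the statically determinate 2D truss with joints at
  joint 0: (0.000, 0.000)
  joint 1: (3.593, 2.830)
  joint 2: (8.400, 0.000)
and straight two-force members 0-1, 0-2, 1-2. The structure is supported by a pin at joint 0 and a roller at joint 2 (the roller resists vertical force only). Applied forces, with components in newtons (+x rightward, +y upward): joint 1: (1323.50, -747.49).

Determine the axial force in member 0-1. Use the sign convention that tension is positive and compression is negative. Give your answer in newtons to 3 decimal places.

N=3 nodes, M=3 members, R=3 reactions → 2N=6, M+R=6
member 0 (0-1): L=4.5737, (cx,cy)=(0.7856,0.6188)
member 1 (0-2): L=8.4000, (cx,cy)=(1.0000,0.0000)
member 2 (1-2): L=5.5782, (cx,cy)=(0.8617,-0.5073)
solve A·x = −loads:
  F[0-1] = +29.3061 N (tension)
  F[0-2] = +1300.4776 N (tension)
  F[1-2] = -1509.1127 N (compression)
  Rx@0 = -1323.5000 N
  Ry@0 = -18.1334 N
  Ry@2 = +765.6234 N

29.306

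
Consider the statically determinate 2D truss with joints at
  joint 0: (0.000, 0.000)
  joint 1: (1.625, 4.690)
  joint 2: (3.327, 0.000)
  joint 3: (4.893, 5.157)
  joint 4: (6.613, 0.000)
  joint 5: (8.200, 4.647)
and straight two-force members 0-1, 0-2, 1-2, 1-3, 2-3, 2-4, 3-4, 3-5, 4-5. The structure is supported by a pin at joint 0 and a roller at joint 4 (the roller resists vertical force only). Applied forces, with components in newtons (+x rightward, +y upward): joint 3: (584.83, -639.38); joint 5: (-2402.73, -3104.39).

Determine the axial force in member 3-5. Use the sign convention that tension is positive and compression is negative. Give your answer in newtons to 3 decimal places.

-1290.454

N=6 nodes, M=9 members, R=3 reactions → 2N=12, M+R=12
member 0 (0-1): L=4.9635, (cx,cy)=(0.3274,0.9449)
member 1 (0-2): L=3.3270, (cx,cy)=(1.0000,0.0000)
member 2 (1-2): L=4.9893, (cx,cy)=(0.3411,-0.9400)
member 3 (1-3): L=3.3012, (cx,cy)=(0.9899,0.1415)
member 4 (2-3): L=5.3895, (cx,cy)=(0.2906,0.9569)
member 5 (2-4): L=3.2860, (cx,cy)=(1.0000,0.0000)
member 6 (3-4): L=5.4363, (cx,cy)=(0.3164,-0.9486)
member 7 (3-5): L=3.3461, (cx,cy)=(0.9883,-0.1524)
member 8 (4-5): L=4.9105, (cx,cy)=(0.3232,0.9463)
solve A·x = −loads:
  F[0-1] = -691.7730 N (compression)
  F[0-2] = -1591.4223 N (compression)
  F[1-2] = +628.3461 N (tension)
  F[1-3] = -445.3046 N (compression)
  F[2-3] = -617.2876 N (compression)
  F[2-4] = -1197.7124 N (compression)
  F[3-4] = +222.3802 N (tension)
  F[3-5] = -1290.4544 N (compression)
  F[4-5] = -3488.2704 N (compression)
  Rx@0 = +1817.9000 N
  Ry@0 = +653.6496 N
  Ry@4 = +3090.1204 N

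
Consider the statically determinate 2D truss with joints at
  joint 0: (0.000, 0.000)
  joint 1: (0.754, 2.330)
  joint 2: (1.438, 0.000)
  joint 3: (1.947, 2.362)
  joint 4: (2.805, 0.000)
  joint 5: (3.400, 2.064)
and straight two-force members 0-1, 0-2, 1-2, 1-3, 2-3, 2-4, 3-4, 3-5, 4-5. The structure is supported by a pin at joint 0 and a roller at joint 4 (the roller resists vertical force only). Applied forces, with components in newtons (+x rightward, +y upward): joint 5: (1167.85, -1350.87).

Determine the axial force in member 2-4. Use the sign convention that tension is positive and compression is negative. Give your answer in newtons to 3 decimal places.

N=6 nodes, M=9 members, R=3 reactions → 2N=12, M+R=12
member 0 (0-1): L=2.4490, (cx,cy)=(0.3079,0.9514)
member 1 (0-2): L=1.4380, (cx,cy)=(1.0000,0.0000)
member 2 (1-2): L=2.4283, (cx,cy)=(0.2817,-0.9595)
member 3 (1-3): L=1.1934, (cx,cy)=(0.9996,0.0268)
member 4 (2-3): L=2.4162, (cx,cy)=(0.2107,0.9776)
member 5 (2-4): L=1.3670, (cx,cy)=(1.0000,0.0000)
member 6 (3-4): L=2.5130, (cx,cy)=(0.3414,-0.9399)
member 7 (3-5): L=1.4832, (cx,cy)=(0.9796,-0.2009)
member 8 (4-5): L=2.1481, (cx,cy)=(0.2770,0.9609)
solve A·x = −loads:
  F[0-1] = +1204.3911 N (tension)
  F[0-2] = +797.0354 N (tension)
  F[1-2] = -1174.6257 N (compression)
  F[1-3] = +701.9306 N (tension)
  F[2-3] = +1152.9372 N (tension)
  F[2-4] = +223.2946 N (tension)
  F[3-4] = -1539.9806 N (compression)
  F[3-5] = +1500.9461 N (tension)
  F[4-5] = -1092.0438 N (compression)
  Rx@0 = -1167.8500 N
  Ry@0 = -1145.8859 N
  Ry@4 = +2496.7559 N

223.295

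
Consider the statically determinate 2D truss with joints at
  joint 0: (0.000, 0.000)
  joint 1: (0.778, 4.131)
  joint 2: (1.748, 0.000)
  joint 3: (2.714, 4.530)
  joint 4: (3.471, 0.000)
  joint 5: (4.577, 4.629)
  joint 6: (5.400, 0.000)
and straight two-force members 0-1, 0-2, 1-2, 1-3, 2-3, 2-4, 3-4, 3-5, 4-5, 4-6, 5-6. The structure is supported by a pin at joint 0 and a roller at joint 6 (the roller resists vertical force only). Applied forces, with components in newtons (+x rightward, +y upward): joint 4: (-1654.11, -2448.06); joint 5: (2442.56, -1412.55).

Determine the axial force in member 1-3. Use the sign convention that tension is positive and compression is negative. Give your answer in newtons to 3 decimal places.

N=7 nodes, M=11 members, R=3 reactions → 2N=14, M+R=14
member 0 (0-1): L=4.2036, (cx,cy)=(0.1851,0.9827)
member 1 (0-2): L=1.7480, (cx,cy)=(1.0000,0.0000)
member 2 (1-2): L=4.2434, (cx,cy)=(0.2286,-0.9735)
member 3 (1-3): L=1.9767, (cx,cy)=(0.9794,0.2019)
member 4 (2-3): L=4.6319, (cx,cy)=(0.2086,0.9780)
member 5 (2-4): L=1.7230, (cx,cy)=(1.0000,0.0000)
member 6 (3-4): L=4.5928, (cx,cy)=(0.1648,-0.9863)
member 7 (3-5): L=1.8656, (cx,cy)=(0.9986,0.0531)
member 8 (4-5): L=4.7593, (cx,cy)=(0.2324,0.9726)
member 9 (4-6): L=1.9290, (cx,cy)=(1.0000,0.0000)
member 10 (5-6): L=4.7016, (cx,cy)=(0.1750,-0.9846)
solve A·x = −loads:
  F[0-1] = +1021.6830 N (tension)
  F[0-2] = +599.3585 N (tension)
  F[1-2] = -945.5509 N (compression)
  F[1-3] = +413.7543 N (tension)
  F[2-3] = +941.2116 N (tension)
  F[2-4] = +186.9172 N (tension)
  F[3-4] = -976.8710 N (compression)
  F[3-5] = +763.6191 N (tension)
  F[4-5] = +3507.5970 N (tension)
  F[4-6] = +864.8953 N (tension)
  F[5-6] = -4940.9298 N (compression)
  Rx@0 = -788.4500 N
  Ry@0 = -1004.0322 N
  Ry@6 = +4864.6422 N

413.754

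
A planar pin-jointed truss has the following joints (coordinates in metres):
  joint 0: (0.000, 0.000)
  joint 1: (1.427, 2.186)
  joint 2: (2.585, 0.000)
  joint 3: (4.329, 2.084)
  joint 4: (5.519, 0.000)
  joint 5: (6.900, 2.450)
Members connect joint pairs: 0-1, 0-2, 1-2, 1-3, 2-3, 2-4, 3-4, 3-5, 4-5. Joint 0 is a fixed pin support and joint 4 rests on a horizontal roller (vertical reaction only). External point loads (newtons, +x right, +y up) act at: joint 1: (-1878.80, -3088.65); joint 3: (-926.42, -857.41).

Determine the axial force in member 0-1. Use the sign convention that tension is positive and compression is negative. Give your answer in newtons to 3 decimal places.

N=6 nodes, M=9 members, R=3 reactions → 2N=12, M+R=12
member 0 (0-1): L=2.6105, (cx,cy)=(0.5466,0.8374)
member 1 (0-2): L=2.5850, (cx,cy)=(1.0000,0.0000)
member 2 (1-2): L=2.4738, (cx,cy)=(0.4681,-0.8837)
member 3 (1-3): L=2.9038, (cx,cy)=(0.9994,-0.0351)
member 4 (2-3): L=2.7175, (cx,cy)=(0.6418,0.7669)
member 5 (2-4): L=2.9340, (cx,cy)=(1.0000,0.0000)
member 6 (3-4): L=2.3998, (cx,cy)=(0.4959,-0.8684)
member 7 (3-5): L=2.5969, (cx,cy)=(0.9900,0.1409)
member 8 (4-5): L=2.8124, (cx,cy)=(0.4910,0.8711)
solve A·x = −loads:
  F[0-1] = -4262.0196 N (compression)
  F[0-2] = -475.4724 N (compression)
  F[1-2] = +572.0664 N (tension)
  F[1-3] = -719.1818 N (compression)
  F[2-3] = -659.1770 N (compression)
  F[2-4] = +215.3617 N (tension)
  F[3-4] = -434.3111 N (compression)
  F[3-5] = +0.0000 N (tension)
  F[4-5] = -0.0000 N (compression)
  Rx@0 = +2805.2200 N
  Ry@0 = +3568.9056 N
  Ry@4 = +377.1544 N

-4262.020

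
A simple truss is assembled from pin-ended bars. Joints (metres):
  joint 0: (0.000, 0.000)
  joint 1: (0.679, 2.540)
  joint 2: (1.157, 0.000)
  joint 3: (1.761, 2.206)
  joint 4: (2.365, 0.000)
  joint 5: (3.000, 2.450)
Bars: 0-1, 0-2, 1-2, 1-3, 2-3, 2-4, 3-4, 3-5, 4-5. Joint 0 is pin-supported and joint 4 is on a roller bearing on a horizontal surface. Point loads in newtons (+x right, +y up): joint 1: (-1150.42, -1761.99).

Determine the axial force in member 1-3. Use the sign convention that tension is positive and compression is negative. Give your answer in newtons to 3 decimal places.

N=6 nodes, M=9 members, R=3 reactions → 2N=12, M+R=12
member 0 (0-1): L=2.6292, (cx,cy)=(0.2583,0.9661)
member 1 (0-2): L=1.1570, (cx,cy)=(1.0000,0.0000)
member 2 (1-2): L=2.5846, (cx,cy)=(0.1849,-0.9827)
member 3 (1-3): L=1.1324, (cx,cy)=(0.9555,-0.2950)
member 4 (2-3): L=2.2872, (cx,cy)=(0.2641,0.9645)
member 5 (2-4): L=1.2080, (cx,cy)=(1.0000,0.0000)
member 6 (3-4): L=2.2872, (cx,cy)=(0.2641,-0.9645)
member 7 (3-5): L=1.2628, (cx,cy)=(0.9812,0.1932)
member 8 (4-5): L=2.5310, (cx,cy)=(0.2509,0.9680)
solve A·x = −loads:
  F[0-1] = -2579.1554 N (compression)
  F[0-2] = -484.3417 N (compression)
  F[1-2] = +626.7554 N (tension)
  F[1-3] = +385.5820 N (tension)
  F[2-3] = -638.6135 N (compression)
  F[2-4] = -199.7834 N (compression)
  F[3-4] = +756.5286 N (tension)
  F[3-5] = -0.0000 N (tension)
  F[4-5] = +0.0000 N (tension)
  Rx@0 = +1150.4200 N
  Ry@0 = +2491.6626 N
  Ry@4 = -729.6726 N

385.582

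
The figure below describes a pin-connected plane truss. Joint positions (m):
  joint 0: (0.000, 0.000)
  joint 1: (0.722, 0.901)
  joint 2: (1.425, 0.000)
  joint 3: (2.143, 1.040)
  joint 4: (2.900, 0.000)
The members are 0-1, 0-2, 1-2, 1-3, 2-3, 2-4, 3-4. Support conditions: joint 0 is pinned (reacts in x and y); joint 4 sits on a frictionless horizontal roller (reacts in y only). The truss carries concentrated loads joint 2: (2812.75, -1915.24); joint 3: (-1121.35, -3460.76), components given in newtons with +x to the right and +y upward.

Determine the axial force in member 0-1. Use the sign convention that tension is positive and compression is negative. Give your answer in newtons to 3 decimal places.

-2921.271

N=5 nodes, M=7 members, R=3 reactions → 2N=10, M+R=10
member 0 (0-1): L=1.1546, (cx,cy)=(0.6253,0.7804)
member 1 (0-2): L=1.4250, (cx,cy)=(1.0000,0.0000)
member 2 (1-2): L=1.1428, (cx,cy)=(0.6152,-0.7884)
member 3 (1-3): L=1.4278, (cx,cy)=(0.9952,0.0974)
member 4 (2-3): L=1.2638, (cx,cy)=(0.5681,0.8229)
member 5 (2-4): L=1.4750, (cx,cy)=(1.0000,0.0000)
member 6 (3-4): L=1.2863, (cx,cy)=(0.5885,-0.8085)
solve A·x = −loads:
  F[0-1] = -2921.2711 N (compression)
  F[0-2] = +3518.1543 N (tension)
  F[1-2] = +2475.8447 N (tension)
  F[1-3] = -3365.7617 N (compression)
  F[2-3] = -44.6429 N (compression)
  F[2-4] = +2253.7872 N (tension)
  F[3-4] = -3829.7460 N (compression)
  Rx@0 = -1691.4000 N
  Ry@0 = +2279.6477 N
  Ry@4 = +3096.3523 N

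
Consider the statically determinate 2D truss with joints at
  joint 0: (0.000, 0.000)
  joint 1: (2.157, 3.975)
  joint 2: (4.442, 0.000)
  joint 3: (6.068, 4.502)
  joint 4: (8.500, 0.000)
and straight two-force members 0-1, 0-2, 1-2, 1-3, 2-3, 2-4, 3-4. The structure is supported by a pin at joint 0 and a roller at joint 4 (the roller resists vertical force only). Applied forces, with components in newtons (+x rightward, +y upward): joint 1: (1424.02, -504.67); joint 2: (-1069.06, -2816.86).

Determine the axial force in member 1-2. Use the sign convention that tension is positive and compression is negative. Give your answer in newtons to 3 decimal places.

301.606

N=5 nodes, M=7 members, R=3 reactions → 2N=10, M+R=10
member 0 (0-1): L=4.5225, (cx,cy)=(0.4769,0.8789)
member 1 (0-2): L=4.4420, (cx,cy)=(1.0000,0.0000)
member 2 (1-2): L=4.5850, (cx,cy)=(0.4984,-0.8670)
member 3 (1-3): L=3.9463, (cx,cy)=(0.9910,0.1335)
member 4 (2-3): L=4.7866, (cx,cy)=(0.3397,0.9405)
member 5 (2-4): L=4.0580, (cx,cy)=(1.0000,0.0000)
member 6 (3-4): L=5.1169, (cx,cy)=(0.4753,-0.8798)
solve A·x = −loads:
  F[0-1] = -1200.8493 N (compression)
  F[0-2] = +927.6996 N (tension)
  F[1-2] = +301.6062 N (tension)
  F[1-3] = -2166.4753 N (compression)
  F[2-3] = +2716.9397 N (tension)
  F[2-4] = +1224.1377 N (tension)
  F[3-4] = -2575.5698 N (compression)
  Rx@0 = -354.9600 N
  Ry@0 = +1055.4659 N
  Ry@4 = +2266.0641 N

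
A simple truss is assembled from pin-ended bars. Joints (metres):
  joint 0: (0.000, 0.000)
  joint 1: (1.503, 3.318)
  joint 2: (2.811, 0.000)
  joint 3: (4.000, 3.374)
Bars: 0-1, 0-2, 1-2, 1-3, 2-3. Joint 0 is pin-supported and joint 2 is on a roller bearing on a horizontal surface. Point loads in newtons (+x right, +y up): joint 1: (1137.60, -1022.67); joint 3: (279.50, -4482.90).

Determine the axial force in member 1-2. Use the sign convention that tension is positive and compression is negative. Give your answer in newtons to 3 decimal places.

-4384.741

N=4 nodes, M=5 members, R=3 reactions → 2N=8, M+R=8
member 0 (0-1): L=3.6425, (cx,cy)=(0.4126,0.9109)
member 1 (0-2): L=2.8110, (cx,cy)=(1.0000,0.0000)
member 2 (1-2): L=3.5665, (cx,cy)=(0.3667,-0.9303)
member 3 (1-3): L=2.4976, (cx,cy)=(0.9997,0.0224)
member 4 (2-3): L=3.5774, (cx,cy)=(0.3324,0.9432)
solve A·x = −loads:
  F[0-1] = +3401.6615 N (tension)
  F[0-2] = +13.4941 N (tension)
  F[1-2] = -4384.7414 N (compression)
  F[1-3] = +1874.5598 N (tension)
  F[2-3] = -4797.6770 N (compression)
  Rx@0 = -1417.1000 N
  Ry@0 = -3098.5790 N
  Ry@2 = +8604.1490 N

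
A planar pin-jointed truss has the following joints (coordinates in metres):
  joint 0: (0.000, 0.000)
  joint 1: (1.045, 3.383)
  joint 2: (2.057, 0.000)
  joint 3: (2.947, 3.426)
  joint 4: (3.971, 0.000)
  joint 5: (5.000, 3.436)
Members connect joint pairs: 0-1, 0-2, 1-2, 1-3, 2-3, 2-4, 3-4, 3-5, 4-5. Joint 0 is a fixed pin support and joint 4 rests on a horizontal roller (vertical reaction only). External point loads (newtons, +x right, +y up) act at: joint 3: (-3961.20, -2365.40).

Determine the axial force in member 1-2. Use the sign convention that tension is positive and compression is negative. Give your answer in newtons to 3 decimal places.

4146.453

N=6 nodes, M=9 members, R=3 reactions → 2N=12, M+R=12
member 0 (0-1): L=3.5407, (cx,cy)=(0.2951,0.9555)
member 1 (0-2): L=2.0570, (cx,cy)=(1.0000,0.0000)
member 2 (1-2): L=3.5311, (cx,cy)=(0.2866,-0.9581)
member 3 (1-3): L=1.9025, (cx,cy)=(0.9997,0.0226)
member 4 (2-3): L=3.5397, (cx,cy)=(0.2514,0.9679)
member 5 (2-4): L=1.9140, (cx,cy)=(1.0000,0.0000)
member 6 (3-4): L=3.5758, (cx,cy)=(0.2864,-0.9581)
member 7 (3-5): L=2.0530, (cx,cy)=(1.0000,0.0049)
member 8 (4-5): L=3.5868, (cx,cy)=(0.2869,0.9580)
solve A·x = −loads:
  F[0-1] = -4215.2802 N (compression)
  F[0-2] = -2717.1126 N (compression)
  F[1-2] = +4146.4529 N (tension)
  F[1-3] = -2433.0589 N (compression)
  F[2-3] = -4104.3715 N (compression)
  F[2-4] = -496.7893 N (compression)
  F[3-4] = +1734.7646 N (tension)
  F[3-5] = -0.0000 N (compression)
  F[4-5] = +0.0000 N (tension)
  Rx@0 = +3961.2000 N
  Ry@0 = +4027.5096 N
  Ry@4 = -1662.1096 N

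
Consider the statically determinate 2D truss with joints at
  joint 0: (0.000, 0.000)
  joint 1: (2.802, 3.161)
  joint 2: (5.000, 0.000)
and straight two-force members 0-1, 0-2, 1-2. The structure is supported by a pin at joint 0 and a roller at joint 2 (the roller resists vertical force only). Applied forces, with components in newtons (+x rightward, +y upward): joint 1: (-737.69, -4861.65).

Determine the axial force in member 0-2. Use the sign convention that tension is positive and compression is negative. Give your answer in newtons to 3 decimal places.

1570.170

N=3 nodes, M=3 members, R=3 reactions → 2N=6, M+R=6
member 0 (0-1): L=4.2241, (cx,cy)=(0.6633,0.7483)
member 1 (0-2): L=5.0000, (cx,cy)=(1.0000,0.0000)
member 2 (1-2): L=3.8501, (cx,cy)=(0.5709,-0.8210)
solve A·x = −loads:
  F[0-1] = -3479.1785 N (compression)
  F[0-2] = +1570.1696 N (tension)
  F[1-2] = -2750.3550 N (compression)
  Rx@0 = +737.6900 N
  Ry@0 = +2603.5490 N
  Ry@2 = +2258.1010 N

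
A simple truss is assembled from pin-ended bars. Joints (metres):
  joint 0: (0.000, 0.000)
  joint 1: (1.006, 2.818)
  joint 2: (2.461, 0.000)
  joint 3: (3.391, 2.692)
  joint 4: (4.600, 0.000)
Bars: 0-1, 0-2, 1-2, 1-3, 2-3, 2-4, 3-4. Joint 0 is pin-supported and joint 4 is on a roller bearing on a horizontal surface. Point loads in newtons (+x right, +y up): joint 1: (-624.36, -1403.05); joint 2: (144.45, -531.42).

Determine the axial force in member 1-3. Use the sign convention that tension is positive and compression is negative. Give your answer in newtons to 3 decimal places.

-163.053

N=5 nodes, M=7 members, R=3 reactions → 2N=10, M+R=10
member 0 (0-1): L=2.9922, (cx,cy)=(0.3362,0.9418)
member 1 (0-2): L=2.4610, (cx,cy)=(1.0000,0.0000)
member 2 (1-2): L=3.1715, (cx,cy)=(0.4588,-0.8886)
member 3 (1-3): L=2.3883, (cx,cy)=(0.9986,-0.0528)
member 4 (2-3): L=2.8481, (cx,cy)=(0.3265,0.9452)
member 5 (2-4): L=2.1390, (cx,cy)=(1.0000,0.0000)
member 6 (3-4): L=2.9510, (cx,cy)=(0.4097,-0.9122)
solve A·x = −loads:
  F[0-1] = -1832.4815 N (compression)
  F[0-2] = +136.1874 N (tension)
  F[1-2] = +372.9220 N (tension)
  F[1-3] = -163.0534 N (compression)
  F[2-3] = +211.6621 N (tension)
  F[2-4] = +93.7120 N (tension)
  F[3-4] = -228.7398 N (compression)
  Rx@0 = +479.9100 N
  Ry@0 = +1725.8077 N
  Ry@4 = +208.6623 N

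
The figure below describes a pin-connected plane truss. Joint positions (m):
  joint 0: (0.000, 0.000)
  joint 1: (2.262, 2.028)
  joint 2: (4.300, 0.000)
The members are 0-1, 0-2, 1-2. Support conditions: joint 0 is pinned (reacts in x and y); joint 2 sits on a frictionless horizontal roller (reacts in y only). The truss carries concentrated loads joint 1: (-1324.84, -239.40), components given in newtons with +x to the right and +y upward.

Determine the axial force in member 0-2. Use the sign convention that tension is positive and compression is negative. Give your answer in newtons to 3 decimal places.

N=3 nodes, M=3 members, R=3 reactions → 2N=6, M+R=6
member 0 (0-1): L=3.0380, (cx,cy)=(0.7446,0.6675)
member 1 (0-2): L=4.3000, (cx,cy)=(1.0000,0.0000)
member 2 (1-2): L=2.8751, (cx,cy)=(0.7088,-0.7054)
solve A·x = −loads:
  F[0-1] = -1105.9868 N (compression)
  F[0-2] = -501.3560 N (compression)
  F[1-2] = +707.2871 N (tension)
  Rx@0 = +1324.8400 N
  Ry@0 = +738.2960 N
  Ry@2 = -498.8960 N

-501.356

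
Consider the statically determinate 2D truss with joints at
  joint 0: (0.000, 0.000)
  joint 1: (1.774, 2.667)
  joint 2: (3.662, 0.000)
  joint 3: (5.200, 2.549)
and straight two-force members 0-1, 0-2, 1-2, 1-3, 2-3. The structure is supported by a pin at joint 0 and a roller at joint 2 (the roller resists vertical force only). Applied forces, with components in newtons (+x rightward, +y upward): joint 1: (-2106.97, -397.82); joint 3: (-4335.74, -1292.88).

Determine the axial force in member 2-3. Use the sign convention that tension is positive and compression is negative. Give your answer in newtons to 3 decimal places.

N=4 nodes, M=5 members, R=3 reactions → 2N=8, M+R=8
member 0 (0-1): L=3.2031, (cx,cy)=(0.5538,0.8326)
member 1 (0-2): L=3.6620, (cx,cy)=(1.0000,0.0000)
member 2 (1-2): L=3.2676, (cx,cy)=(0.5778,-0.8162)
member 3 (1-3): L=3.4280, (cx,cy)=(0.9994,-0.0344)
member 4 (2-3): L=2.9771, (cx,cy)=(0.5166,0.8562)
solve A·x = −loads:
  F[0-1] = -5061.7692 N (compression)
  F[0-2] = -3639.3232 N (compression)
  F[1-2] = +4823.3000 N (tension)
  F[1-3] = -3485.3273 N (compression)
  F[2-3] = -1650.1122 N (compression)
  Rx@0 = +6442.7100 N
  Ry@0 = +4214.5617 N
  Ry@2 = -2523.8617 N

-1650.112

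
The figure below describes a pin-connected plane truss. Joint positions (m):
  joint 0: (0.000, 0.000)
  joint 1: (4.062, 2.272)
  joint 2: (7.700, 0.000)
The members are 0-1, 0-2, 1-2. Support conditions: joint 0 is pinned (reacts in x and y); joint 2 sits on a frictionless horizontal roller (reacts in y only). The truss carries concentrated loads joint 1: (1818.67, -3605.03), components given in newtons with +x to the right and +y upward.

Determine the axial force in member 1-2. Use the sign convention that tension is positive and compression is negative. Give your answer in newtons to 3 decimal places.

-4603.305

N=3 nodes, M=3 members, R=3 reactions → 2N=6, M+R=6
member 0 (0-1): L=4.6542, (cx,cy)=(0.8728,0.4882)
member 1 (0-2): L=7.7000, (cx,cy)=(1.0000,0.0000)
member 2 (1-2): L=4.2892, (cx,cy)=(0.8482,-0.5297)
solve A·x = −loads:
  F[0-1] = -2389.8674 N (compression)
  F[0-2] = +3904.4389 N (tension)
  F[1-2] = -4603.3052 N (compression)
  Rx@0 = -1818.6700 N
  Ry@0 = +1166.6339 N
  Ry@2 = +2438.3961 N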